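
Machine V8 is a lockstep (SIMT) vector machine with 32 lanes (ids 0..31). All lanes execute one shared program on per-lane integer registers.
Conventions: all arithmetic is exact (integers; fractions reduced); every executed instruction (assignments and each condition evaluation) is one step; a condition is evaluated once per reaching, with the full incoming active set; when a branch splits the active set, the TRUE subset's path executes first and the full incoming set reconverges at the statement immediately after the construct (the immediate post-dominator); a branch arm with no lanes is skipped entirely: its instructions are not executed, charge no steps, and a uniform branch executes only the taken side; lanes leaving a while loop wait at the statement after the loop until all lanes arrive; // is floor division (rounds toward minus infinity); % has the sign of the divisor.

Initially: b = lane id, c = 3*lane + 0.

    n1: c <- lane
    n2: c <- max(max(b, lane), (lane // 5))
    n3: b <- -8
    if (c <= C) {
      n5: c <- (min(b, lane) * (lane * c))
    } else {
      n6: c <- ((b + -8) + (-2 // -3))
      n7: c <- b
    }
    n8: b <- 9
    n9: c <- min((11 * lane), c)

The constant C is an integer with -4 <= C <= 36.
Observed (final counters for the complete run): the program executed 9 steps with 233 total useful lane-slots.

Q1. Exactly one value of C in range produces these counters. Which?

Answer: C = 22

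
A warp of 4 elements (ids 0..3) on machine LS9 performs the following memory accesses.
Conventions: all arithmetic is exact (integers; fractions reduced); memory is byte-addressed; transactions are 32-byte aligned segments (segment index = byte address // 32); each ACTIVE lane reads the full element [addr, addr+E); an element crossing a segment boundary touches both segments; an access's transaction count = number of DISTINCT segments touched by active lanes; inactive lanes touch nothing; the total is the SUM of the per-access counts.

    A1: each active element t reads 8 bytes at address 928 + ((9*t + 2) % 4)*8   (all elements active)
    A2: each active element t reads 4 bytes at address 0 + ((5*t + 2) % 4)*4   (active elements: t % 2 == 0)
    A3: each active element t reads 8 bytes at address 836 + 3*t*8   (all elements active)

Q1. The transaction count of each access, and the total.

A1: 1 transaction
A2: 1 transaction
A3: 3 transactions

Answer: 1,1,3; total 5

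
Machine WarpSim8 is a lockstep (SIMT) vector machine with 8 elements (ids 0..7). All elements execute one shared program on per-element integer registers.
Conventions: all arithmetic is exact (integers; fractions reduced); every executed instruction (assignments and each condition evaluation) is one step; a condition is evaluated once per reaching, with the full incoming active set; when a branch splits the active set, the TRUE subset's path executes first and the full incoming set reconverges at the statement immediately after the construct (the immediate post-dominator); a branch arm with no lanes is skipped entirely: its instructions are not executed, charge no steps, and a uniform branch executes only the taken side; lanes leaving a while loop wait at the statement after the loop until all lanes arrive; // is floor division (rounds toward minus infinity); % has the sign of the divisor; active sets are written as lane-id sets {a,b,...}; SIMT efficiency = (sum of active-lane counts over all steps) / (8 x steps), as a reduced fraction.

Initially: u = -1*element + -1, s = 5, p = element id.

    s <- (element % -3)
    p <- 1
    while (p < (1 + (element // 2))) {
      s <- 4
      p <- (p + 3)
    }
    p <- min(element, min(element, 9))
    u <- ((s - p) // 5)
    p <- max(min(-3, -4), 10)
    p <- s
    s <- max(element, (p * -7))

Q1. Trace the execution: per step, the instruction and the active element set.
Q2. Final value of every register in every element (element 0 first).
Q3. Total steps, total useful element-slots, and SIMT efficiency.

step 0: s <- (element % -3)          {0,1,2,3,4,5,6,7}
step 1: p <- 1                       {0,1,2,3,4,5,6,7}
step 2: eval (p < (1 + (element // 2))) {0,1,2,3,4,5,6,7}
step 3: s <- 4                       {2,3,4,5,6,7}
step 4: p <- (p + 3)                 {2,3,4,5,6,7}
step 5: eval (p < (1 + (element // 2))) {2,3,4,5,6,7}
step 6: p <- min(element, min(element, 9)) {0,1,2,3,4,5,6,7}
step 7: u <- ((s - p) // 5)          {0,1,2,3,4,5,6,7}
step 8: p <- max(min(-3, -4), 10)    {0,1,2,3,4,5,6,7}
step 9: p <- s                       {0,1,2,3,4,5,6,7}
step 10: s <- max(element, (p * -7))  {0,1,2,3,4,5,6,7}

Answer: 11 steps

u: 0,-1,0,0,0,-1,-1,-1
s: 0,14,2,3,4,5,6,7
p: 0,-2,4,4,4,4,4,4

steps = 11; useful = 82; efficiency = 82/88 = 41/44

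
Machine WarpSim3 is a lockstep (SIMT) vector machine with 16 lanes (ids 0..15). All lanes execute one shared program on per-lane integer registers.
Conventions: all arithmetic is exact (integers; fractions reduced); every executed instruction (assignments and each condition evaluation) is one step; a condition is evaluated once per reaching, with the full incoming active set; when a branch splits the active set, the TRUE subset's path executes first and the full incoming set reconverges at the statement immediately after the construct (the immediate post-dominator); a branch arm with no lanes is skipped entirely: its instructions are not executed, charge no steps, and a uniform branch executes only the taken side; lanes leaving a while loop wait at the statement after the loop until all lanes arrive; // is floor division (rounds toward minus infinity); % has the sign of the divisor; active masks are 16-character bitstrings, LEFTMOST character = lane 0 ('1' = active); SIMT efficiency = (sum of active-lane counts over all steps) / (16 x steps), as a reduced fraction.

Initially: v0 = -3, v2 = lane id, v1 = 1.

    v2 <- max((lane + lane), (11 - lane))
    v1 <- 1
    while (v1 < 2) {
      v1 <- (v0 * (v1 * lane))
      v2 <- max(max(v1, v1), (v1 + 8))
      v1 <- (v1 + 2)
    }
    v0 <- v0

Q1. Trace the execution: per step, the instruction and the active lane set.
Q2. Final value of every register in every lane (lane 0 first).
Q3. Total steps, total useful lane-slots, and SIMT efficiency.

step 0: v2 <- max((lane + lane), (11 - lane)) 1111111111111111
step 1: v1 <- 1                      1111111111111111
step 2: eval (v1 < 2)                1111111111111111
step 3: v1 <- (v0 * (v1 * lane))     1111111111111111
step 4: v2 <- max(max(v1, v1), (v1 + 8)) 1111111111111111
step 5: v1 <- (v1 + 2)               1111111111111111
step 6: eval (v1 < 2)                1111111111111111
step 7: v1 <- (v0 * (v1 * lane))     0111111111111111
step 8: v2 <- max(max(v1, v1), (v1 + 8)) 0111111111111111
step 9: v1 <- (v1 + 2)               0111111111111111
step 10: eval (v1 < 2)                0111111111111111
step 11: v0 <- v0                     1111111111111111

Answer: 12 steps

v0: -3,-3,-3,-3,-3,-3,-3,-3,-3,-3,-3,-3,-3,-3,-3,-3
v2: 8,11,32,71,128,203,296,407,536,683,848,1031,1232,1451,1688,1943
v1: 2,5,26,65,122,197,290,401,530,677,842,1025,1226,1445,1682,1937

steps = 12; useful = 188; efficiency = 188/192 = 47/48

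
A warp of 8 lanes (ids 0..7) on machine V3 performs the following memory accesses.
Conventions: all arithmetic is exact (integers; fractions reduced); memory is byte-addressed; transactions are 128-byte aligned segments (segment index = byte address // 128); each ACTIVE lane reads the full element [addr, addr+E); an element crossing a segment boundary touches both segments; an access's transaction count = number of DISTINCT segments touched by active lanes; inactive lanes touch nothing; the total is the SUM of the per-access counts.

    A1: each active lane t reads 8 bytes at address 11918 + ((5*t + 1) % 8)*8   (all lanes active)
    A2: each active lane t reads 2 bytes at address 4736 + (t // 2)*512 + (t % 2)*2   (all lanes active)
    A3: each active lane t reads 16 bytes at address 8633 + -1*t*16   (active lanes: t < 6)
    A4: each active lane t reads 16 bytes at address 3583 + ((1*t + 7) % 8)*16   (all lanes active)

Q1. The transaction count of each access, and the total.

A1: 1 transaction
A2: 4 transactions
A3: 2 transactions
A4: 2 transactions

Answer: 1,4,2,2; total 9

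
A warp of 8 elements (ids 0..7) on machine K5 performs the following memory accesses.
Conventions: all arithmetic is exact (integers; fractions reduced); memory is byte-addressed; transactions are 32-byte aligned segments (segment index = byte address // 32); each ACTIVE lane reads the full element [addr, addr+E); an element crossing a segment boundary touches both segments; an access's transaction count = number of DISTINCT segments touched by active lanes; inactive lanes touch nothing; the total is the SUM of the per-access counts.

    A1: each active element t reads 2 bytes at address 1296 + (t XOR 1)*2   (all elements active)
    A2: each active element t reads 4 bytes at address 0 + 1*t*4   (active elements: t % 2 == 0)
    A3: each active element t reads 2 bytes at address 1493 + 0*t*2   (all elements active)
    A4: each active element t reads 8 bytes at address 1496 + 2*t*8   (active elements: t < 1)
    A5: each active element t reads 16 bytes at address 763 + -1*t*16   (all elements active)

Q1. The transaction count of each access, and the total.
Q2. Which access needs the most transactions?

A1: 1 transaction
A2: 1 transaction
A3: 1 transaction
A4: 1 transaction
A5: 5 transactions

Answer: 1,1,1,1,5; total 9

Answer: A5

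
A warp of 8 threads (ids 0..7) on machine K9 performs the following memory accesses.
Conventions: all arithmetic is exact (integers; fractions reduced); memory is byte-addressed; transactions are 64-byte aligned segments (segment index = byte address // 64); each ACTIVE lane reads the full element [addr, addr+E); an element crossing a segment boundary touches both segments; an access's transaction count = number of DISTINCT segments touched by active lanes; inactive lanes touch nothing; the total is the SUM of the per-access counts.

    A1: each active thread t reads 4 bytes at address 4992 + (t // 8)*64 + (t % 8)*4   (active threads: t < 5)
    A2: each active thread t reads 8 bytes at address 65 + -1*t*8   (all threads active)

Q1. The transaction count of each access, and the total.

A1: 1 transaction
A2: 2 transactions

Answer: 1,2; total 3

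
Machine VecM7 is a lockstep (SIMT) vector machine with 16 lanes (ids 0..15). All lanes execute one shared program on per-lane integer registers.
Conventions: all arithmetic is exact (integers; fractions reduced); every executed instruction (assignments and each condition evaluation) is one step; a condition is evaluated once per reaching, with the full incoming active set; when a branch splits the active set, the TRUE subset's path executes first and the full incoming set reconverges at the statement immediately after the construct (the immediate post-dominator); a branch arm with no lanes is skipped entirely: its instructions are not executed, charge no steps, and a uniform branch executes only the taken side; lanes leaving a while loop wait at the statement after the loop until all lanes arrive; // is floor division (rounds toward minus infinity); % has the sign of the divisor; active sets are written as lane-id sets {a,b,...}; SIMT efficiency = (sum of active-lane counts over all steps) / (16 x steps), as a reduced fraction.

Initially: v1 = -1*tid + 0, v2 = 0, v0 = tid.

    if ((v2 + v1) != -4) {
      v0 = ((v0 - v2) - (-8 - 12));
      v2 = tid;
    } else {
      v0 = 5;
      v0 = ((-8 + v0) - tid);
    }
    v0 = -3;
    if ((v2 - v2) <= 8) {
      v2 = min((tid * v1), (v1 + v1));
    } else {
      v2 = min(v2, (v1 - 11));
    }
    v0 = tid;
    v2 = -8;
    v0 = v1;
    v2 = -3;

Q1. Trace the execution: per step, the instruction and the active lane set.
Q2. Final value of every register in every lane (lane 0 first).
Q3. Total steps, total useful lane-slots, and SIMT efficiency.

step 0: eval ((v2 + v1) != -4)       {0,1,2,3,4,5,6,7,8,9,10,11,12,13,14,15}
step 1: v0 <- ((v0 - v2) - (-8 - 12)) {0,1,2,3,5,6,7,8,9,10,11,12,13,14,15}
step 2: v2 <- tid                    {0,1,2,3,5,6,7,8,9,10,11,12,13,14,15}
step 3: v0 <- 5                      {4}
step 4: v0 <- ((-8 + v0) - tid)      {4}
step 5: v0 <- -3                     {0,1,2,3,4,5,6,7,8,9,10,11,12,13,14,15}
step 6: eval ((v2 - v2) <= 8)        {0,1,2,3,4,5,6,7,8,9,10,11,12,13,14,15}
step 7: v2 <- min((tid * v1), (v1 + v1)) {0,1,2,3,4,5,6,7,8,9,10,11,12,13,14,15}
step 8: v0 <- tid                    {0,1,2,3,4,5,6,7,8,9,10,11,12,13,14,15}
step 9: v2 <- -8                     {0,1,2,3,4,5,6,7,8,9,10,11,12,13,14,15}
step 10: v0 <- v1                     {0,1,2,3,4,5,6,7,8,9,10,11,12,13,14,15}
step 11: v2 <- -3                     {0,1,2,3,4,5,6,7,8,9,10,11,12,13,14,15}

Answer: 12 steps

v1: 0,-1,-2,-3,-4,-5,-6,-7,-8,-9,-10,-11,-12,-13,-14,-15
v2: -3,-3,-3,-3,-3,-3,-3,-3,-3,-3,-3,-3,-3,-3,-3,-3
v0: 0,-1,-2,-3,-4,-5,-6,-7,-8,-9,-10,-11,-12,-13,-14,-15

steps = 12; useful = 160; efficiency = 160/192 = 5/6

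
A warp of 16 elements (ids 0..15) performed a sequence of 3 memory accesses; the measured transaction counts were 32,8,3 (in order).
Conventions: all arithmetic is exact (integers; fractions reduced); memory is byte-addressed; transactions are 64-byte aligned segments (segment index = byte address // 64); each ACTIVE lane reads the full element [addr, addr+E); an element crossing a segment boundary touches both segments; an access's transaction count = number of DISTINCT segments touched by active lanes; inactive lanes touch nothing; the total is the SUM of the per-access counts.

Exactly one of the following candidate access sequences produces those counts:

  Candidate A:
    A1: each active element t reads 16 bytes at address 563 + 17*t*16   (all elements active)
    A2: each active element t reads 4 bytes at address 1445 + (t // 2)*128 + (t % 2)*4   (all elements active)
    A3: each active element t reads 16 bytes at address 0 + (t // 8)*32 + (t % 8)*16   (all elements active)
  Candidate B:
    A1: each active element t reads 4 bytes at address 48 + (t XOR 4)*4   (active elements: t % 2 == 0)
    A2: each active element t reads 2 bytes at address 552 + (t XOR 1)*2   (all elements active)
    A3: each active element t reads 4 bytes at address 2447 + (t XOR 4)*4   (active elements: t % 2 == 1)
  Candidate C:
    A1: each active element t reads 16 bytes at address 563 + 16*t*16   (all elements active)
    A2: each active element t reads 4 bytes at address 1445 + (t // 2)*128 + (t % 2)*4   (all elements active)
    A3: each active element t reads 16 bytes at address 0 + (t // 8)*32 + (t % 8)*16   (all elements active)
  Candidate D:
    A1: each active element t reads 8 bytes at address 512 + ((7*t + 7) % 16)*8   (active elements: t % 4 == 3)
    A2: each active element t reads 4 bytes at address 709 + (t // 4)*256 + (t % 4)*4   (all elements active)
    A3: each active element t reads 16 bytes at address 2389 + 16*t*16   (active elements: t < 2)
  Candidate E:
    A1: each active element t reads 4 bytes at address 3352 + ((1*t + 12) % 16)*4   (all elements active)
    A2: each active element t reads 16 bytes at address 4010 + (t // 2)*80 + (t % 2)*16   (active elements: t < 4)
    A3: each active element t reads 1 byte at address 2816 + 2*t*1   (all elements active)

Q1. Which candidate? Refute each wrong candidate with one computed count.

A: A1 gives 20 transactions, not 32
B: A1 gives 2 transactions, not 32
D: A1 gives 2 transactions, not 32
E: A1 gives 2 transactions, not 32
C: all counts match (32,8,3)

Answer: C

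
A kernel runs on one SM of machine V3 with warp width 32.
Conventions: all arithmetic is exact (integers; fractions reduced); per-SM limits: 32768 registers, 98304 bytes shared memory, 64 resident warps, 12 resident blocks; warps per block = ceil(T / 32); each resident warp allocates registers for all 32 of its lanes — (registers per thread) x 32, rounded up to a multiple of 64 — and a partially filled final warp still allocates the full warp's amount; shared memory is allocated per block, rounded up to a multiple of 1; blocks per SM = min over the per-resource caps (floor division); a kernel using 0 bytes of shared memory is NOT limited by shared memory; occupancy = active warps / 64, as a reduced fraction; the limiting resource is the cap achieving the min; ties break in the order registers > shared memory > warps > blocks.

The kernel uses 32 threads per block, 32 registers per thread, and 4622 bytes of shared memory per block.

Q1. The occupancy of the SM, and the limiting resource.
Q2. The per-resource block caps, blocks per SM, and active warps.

Answer: occupancy 3/16, limited by blocks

registers: 32 blocks
shared memory: 21 blocks
warps: 64 blocks
blocks: 12 blocks

Answer: 12 blocks, 12 active warps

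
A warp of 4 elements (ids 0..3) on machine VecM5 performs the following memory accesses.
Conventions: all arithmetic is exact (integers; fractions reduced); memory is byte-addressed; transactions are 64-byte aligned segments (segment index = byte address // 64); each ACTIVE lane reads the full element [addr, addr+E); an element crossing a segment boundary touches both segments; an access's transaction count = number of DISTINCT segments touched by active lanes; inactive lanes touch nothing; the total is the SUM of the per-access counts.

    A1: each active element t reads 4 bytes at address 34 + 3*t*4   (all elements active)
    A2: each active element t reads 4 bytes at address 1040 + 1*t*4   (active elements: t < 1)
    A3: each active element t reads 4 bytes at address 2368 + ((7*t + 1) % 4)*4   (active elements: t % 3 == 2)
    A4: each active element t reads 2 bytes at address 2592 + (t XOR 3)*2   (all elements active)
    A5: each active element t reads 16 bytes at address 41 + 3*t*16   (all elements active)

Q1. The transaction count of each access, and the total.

A1: 2 transactions
A2: 1 transaction
A3: 1 transaction
A4: 1 transaction
A5: 4 transactions

Answer: 2,1,1,1,4; total 9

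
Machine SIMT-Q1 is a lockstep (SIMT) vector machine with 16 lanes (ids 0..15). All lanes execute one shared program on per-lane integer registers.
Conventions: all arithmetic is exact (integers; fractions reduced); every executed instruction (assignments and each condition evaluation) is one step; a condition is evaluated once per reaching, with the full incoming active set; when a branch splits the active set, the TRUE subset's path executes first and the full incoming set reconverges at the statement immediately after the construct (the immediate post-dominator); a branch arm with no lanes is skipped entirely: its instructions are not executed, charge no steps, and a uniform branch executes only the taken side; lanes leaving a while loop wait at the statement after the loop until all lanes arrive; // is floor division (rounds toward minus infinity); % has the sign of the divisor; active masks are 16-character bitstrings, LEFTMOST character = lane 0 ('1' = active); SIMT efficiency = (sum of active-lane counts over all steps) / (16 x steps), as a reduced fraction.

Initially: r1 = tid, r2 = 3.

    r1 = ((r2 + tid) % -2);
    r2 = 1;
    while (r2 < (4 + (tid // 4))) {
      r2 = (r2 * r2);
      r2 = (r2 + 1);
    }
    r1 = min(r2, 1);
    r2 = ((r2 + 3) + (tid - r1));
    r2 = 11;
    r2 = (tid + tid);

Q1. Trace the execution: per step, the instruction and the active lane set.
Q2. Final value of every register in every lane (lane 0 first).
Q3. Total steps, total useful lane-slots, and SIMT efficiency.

step 0: r1 <- ((r2 + tid) % -2)      1111111111111111
step 1: r2 <- 1                      1111111111111111
step 2: eval (r2 < (4 + (tid // 4))) 1111111111111111
step 3: r2 <- (r2 * r2)              1111111111111111
step 4: r2 <- (r2 + 1)               1111111111111111
step 5: eval (r2 < (4 + (tid // 4))) 1111111111111111
step 6: r2 <- (r2 * r2)              1111111111111111
step 7: r2 <- (r2 + 1)               1111111111111111
step 8: eval (r2 < (4 + (tid // 4))) 1111111111111111
step 9: r2 <- (r2 * r2)              0000000011111111
step 10: r2 <- (r2 + 1)               0000000011111111
step 11: eval (r2 < (4 + (tid // 4))) 0000000011111111
step 12: r1 <- min(r2, 1)             1111111111111111
step 13: r2 <- ((r2 + 3) + (tid - r1)) 1111111111111111
step 14: r2 <- 11                     1111111111111111
step 15: r2 <- (tid + tid)            1111111111111111

Answer: 16 steps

r1: 1,1,1,1,1,1,1,1,1,1,1,1,1,1,1,1
r2: 0,2,4,6,8,10,12,14,16,18,20,22,24,26,28,30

steps = 16; useful = 232; efficiency = 232/256 = 29/32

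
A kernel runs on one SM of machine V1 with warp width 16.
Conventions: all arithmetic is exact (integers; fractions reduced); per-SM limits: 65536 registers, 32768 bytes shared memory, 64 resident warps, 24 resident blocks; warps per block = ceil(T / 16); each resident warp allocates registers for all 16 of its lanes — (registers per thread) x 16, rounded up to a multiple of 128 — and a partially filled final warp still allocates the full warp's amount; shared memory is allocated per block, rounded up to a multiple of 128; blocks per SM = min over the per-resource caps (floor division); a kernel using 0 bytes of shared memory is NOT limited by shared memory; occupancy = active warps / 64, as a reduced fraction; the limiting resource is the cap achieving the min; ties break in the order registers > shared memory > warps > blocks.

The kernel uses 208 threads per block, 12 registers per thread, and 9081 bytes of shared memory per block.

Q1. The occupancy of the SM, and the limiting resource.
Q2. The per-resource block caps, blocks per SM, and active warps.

Answer: occupancy 39/64, limited by shared memory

registers: 19 blocks
shared memory: 3 blocks
warps: 4 blocks
blocks: 24 blocks

Answer: 3 blocks, 39 active warps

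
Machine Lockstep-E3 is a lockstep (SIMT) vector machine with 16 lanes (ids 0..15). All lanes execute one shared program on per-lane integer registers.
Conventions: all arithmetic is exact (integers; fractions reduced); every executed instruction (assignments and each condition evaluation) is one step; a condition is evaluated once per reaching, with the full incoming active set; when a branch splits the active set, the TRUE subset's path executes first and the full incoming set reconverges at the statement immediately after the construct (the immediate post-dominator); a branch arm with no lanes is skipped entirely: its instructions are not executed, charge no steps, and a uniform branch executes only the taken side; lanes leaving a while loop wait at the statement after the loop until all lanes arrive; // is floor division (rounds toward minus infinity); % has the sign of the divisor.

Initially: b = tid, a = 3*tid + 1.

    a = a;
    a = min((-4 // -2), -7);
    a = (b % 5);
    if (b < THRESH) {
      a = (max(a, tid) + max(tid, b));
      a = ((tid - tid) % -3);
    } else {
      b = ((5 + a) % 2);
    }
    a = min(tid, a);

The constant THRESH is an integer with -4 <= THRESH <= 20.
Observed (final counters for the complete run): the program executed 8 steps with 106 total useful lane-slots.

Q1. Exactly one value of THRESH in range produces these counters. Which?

Answer: THRESH = 10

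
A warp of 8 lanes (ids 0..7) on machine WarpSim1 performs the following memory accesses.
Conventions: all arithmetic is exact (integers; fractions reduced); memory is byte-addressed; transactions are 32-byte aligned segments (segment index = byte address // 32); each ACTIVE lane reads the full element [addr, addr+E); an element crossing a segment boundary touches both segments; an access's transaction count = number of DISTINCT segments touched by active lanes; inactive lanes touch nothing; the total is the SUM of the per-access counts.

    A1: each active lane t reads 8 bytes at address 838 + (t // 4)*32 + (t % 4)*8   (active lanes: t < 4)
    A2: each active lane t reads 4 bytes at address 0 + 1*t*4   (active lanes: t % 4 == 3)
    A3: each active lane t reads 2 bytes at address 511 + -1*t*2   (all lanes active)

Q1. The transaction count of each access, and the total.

A1: 2 transactions
A2: 1 transaction
A3: 2 transactions

Answer: 2,1,2; total 5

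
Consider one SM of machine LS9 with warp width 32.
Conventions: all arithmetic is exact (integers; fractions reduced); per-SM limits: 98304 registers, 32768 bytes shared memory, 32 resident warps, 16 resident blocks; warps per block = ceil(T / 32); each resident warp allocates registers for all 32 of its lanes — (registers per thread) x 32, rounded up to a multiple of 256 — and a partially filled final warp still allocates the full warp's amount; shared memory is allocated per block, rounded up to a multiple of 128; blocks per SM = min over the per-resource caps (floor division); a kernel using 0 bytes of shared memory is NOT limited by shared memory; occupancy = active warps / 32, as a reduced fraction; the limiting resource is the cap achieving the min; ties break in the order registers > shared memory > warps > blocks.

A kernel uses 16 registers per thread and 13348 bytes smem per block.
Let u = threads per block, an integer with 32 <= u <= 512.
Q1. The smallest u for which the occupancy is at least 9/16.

Answer: u = 257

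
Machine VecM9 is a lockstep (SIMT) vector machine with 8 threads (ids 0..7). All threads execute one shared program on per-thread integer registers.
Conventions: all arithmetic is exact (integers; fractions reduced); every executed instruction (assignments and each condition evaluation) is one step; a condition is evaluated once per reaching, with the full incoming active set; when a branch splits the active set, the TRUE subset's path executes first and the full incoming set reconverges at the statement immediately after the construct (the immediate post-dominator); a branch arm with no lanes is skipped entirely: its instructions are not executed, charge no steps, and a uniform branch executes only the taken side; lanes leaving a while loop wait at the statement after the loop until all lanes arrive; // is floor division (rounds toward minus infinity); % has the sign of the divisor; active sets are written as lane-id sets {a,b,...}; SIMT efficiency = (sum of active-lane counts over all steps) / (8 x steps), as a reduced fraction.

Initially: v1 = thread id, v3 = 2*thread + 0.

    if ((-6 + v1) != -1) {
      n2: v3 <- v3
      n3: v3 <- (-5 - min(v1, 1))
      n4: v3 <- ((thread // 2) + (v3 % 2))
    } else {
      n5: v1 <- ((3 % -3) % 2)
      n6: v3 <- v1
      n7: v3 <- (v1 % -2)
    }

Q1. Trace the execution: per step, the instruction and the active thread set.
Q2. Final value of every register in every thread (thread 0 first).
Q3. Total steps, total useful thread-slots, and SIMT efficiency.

step 0: eval ((-6 + v1) != -1)       {0,1,2,3,4,5,6,7}
step 1: v3 <- v3                     {0,1,2,3,4,6,7}
step 2: v3 <- (-5 - min(v1, 1))      {0,1,2,3,4,6,7}
step 3: v3 <- ((thread // 2) + (v3 % 2)) {0,1,2,3,4,6,7}
step 4: v1 <- ((3 % -3) % 2)         {5}
step 5: v3 <- v1                     {5}
step 6: v3 <- (v1 % -2)              {5}

Answer: 7 steps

v1: 0,1,2,3,4,0,6,7
v3: 1,0,1,1,2,0,3,3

steps = 7; useful = 32; efficiency = 32/56 = 4/7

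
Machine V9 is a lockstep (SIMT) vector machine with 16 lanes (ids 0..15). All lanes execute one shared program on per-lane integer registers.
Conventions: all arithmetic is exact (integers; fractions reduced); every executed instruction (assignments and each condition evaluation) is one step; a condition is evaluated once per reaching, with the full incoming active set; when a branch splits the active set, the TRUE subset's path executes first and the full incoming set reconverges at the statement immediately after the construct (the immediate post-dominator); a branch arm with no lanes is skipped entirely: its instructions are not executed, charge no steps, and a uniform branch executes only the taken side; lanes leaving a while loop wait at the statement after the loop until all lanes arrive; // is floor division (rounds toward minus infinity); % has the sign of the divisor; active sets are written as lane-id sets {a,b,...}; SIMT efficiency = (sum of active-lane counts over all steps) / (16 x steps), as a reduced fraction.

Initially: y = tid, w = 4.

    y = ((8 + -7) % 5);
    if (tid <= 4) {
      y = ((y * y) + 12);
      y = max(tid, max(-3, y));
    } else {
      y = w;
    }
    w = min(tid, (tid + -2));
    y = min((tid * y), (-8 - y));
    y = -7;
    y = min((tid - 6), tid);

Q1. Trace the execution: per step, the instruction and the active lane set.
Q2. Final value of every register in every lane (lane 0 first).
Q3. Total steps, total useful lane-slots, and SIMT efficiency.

step 0: y <- ((8 + -7) % 5)          {0,1,2,3,4,5,6,7,8,9,10,11,12,13,14,15}
step 1: eval (tid <= 4)              {0,1,2,3,4,5,6,7,8,9,10,11,12,13,14,15}
step 2: y <- ((y * y) + 12)          {0,1,2,3,4}
step 3: y <- max(tid, max(-3, y))    {0,1,2,3,4}
step 4: y <- w                       {5,6,7,8,9,10,11,12,13,14,15}
step 5: w <- min(tid, (tid + -2))    {0,1,2,3,4,5,6,7,8,9,10,11,12,13,14,15}
step 6: y <- min((tid * y), (-8 - y)) {0,1,2,3,4,5,6,7,8,9,10,11,12,13,14,15}
step 7: y <- -7                      {0,1,2,3,4,5,6,7,8,9,10,11,12,13,14,15}
step 8: y <- min((tid - 6), tid)     {0,1,2,3,4,5,6,7,8,9,10,11,12,13,14,15}

Answer: 9 steps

y: -6,-5,-4,-3,-2,-1,0,1,2,3,4,5,6,7,8,9
w: -2,-1,0,1,2,3,4,5,6,7,8,9,10,11,12,13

steps = 9; useful = 117; efficiency = 117/144 = 13/16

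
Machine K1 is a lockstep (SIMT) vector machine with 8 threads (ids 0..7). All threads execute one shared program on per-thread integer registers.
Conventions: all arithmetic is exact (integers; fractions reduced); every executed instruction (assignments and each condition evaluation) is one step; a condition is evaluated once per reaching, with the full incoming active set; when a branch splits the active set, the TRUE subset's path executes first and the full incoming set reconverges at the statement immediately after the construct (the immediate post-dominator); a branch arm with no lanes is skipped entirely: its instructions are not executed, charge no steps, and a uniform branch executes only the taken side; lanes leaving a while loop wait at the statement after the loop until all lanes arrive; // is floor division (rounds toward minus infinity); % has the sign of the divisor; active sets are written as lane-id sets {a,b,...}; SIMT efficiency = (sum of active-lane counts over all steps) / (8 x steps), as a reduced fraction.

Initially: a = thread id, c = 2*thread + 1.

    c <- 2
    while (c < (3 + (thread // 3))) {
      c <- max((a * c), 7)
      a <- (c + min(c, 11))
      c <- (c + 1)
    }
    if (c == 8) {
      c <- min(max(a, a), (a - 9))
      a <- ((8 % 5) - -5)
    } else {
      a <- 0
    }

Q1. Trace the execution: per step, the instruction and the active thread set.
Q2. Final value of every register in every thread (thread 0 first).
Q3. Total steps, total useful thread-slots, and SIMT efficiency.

step 0: c <- 2                       {0,1,2,3,4,5,6,7}
step 1: eval (c < (3 + (thread // 3))) {0,1,2,3,4,5,6,7}
step 2: c <- max((a * c), 7)         {0,1,2,3,4,5,6,7}
step 3: a <- (c + min(c, 11))        {0,1,2,3,4,5,6,7}
step 4: c <- (c + 1)                 {0,1,2,3,4,5,6,7}
step 5: eval (c < (3 + (thread // 3))) {0,1,2,3,4,5,6,7}
step 6: eval (c == 8)                {0,1,2,3,4,5,6,7}
step 7: c <- min(max(a, a), (a - 9)) {0,1,2,3}
step 8: a <- ((8 % 5) - -5)          {0,1,2,3}
step 9: a <- 0                       {4,5,6,7}

Answer: 10 steps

a: 8,8,8,8,0,0,0,0
c: 5,5,5,5,9,11,13,15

steps = 10; useful = 68; efficiency = 68/80 = 17/20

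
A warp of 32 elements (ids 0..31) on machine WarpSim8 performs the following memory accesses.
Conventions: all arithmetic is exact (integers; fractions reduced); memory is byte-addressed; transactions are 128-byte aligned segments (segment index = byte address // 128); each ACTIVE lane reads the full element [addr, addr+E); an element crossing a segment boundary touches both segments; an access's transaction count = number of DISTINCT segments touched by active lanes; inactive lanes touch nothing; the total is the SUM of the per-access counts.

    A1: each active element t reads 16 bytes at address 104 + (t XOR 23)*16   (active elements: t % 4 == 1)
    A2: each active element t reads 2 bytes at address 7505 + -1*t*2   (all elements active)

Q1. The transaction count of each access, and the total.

A1: 4 transactions
A2: 1 transaction

Answer: 4,1; total 5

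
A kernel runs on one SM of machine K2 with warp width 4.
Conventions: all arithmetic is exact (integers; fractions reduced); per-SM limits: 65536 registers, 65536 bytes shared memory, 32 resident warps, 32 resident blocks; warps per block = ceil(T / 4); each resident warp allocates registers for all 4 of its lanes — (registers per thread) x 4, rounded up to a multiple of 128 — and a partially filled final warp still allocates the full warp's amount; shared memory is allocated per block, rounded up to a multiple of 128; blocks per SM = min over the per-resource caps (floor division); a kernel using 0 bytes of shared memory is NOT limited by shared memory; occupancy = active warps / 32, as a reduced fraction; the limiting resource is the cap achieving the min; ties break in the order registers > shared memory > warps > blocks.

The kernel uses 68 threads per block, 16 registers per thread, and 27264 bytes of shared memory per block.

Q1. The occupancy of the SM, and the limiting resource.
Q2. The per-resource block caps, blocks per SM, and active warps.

Answer: occupancy 17/32, limited by warps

registers: 30 blocks
shared memory: 2 blocks
warps: 1 block
blocks: 32 blocks

Answer: 1 block, 17 active warps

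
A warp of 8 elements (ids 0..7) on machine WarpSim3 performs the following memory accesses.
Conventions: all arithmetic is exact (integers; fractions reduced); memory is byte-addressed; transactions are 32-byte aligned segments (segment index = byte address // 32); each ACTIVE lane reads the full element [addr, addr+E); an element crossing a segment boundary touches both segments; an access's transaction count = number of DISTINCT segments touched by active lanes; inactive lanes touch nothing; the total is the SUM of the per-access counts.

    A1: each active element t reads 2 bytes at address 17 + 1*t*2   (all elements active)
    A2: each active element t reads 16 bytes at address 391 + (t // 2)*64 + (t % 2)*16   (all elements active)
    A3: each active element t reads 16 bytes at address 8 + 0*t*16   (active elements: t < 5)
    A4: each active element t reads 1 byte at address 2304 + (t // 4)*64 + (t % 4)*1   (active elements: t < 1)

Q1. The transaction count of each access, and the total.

A1: 2 transactions
A2: 8 transactions
A3: 1 transaction
A4: 1 transaction

Answer: 2,8,1,1; total 12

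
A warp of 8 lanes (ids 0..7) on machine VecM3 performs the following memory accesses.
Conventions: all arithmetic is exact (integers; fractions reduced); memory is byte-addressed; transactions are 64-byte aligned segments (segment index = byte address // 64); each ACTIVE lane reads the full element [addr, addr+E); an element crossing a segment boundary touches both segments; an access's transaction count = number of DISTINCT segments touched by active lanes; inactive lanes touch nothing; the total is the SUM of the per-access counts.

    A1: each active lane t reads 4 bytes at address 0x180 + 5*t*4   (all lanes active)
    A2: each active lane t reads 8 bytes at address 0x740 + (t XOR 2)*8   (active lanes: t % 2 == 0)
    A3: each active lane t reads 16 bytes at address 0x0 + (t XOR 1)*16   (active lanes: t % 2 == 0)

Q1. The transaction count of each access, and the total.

A1: 3 transactions
A2: 1 transaction
A3: 2 transactions

Answer: 3,1,2; total 6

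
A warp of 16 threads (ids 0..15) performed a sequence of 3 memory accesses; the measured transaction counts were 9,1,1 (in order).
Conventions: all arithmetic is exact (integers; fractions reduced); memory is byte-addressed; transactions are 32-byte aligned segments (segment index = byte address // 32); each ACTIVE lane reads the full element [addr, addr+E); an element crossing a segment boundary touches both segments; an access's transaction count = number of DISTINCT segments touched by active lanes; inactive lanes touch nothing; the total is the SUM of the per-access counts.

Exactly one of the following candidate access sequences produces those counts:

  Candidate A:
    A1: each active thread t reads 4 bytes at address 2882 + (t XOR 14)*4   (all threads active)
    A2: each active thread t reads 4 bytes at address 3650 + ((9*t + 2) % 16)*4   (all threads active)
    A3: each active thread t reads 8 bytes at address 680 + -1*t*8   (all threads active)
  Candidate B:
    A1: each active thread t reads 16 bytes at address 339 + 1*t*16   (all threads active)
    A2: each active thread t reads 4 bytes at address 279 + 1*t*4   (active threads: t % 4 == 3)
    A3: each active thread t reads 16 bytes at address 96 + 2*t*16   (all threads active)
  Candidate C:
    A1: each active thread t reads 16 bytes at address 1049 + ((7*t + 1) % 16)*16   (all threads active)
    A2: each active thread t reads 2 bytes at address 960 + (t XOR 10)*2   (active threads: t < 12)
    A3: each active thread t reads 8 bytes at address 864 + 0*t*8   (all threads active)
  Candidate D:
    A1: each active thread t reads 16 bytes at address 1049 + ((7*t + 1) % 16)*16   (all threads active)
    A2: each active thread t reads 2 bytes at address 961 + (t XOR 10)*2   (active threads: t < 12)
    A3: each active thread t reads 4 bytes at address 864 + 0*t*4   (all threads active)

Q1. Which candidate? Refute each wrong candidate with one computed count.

A: A1 gives 3 transactions, not 9
B: A2 gives 2 transactions, not 1
D: A2 gives 2 transactions, not 1
C: all counts match (9,1,1)

Answer: C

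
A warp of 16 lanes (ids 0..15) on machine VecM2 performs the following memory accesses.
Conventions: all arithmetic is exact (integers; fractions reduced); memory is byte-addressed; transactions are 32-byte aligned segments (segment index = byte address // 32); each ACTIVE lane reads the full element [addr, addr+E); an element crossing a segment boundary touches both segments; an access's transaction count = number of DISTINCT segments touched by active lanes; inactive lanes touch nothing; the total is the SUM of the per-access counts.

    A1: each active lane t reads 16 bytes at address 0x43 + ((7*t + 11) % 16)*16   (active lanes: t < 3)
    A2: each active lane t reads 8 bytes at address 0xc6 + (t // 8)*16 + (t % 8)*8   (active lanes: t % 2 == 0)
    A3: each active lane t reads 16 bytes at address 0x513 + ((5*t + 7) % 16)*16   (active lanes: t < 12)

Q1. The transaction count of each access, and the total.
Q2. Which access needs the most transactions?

A1: 4 transactions
A2: 3 transactions
A3: 9 transactions

Answer: 4,3,9; total 16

Answer: A3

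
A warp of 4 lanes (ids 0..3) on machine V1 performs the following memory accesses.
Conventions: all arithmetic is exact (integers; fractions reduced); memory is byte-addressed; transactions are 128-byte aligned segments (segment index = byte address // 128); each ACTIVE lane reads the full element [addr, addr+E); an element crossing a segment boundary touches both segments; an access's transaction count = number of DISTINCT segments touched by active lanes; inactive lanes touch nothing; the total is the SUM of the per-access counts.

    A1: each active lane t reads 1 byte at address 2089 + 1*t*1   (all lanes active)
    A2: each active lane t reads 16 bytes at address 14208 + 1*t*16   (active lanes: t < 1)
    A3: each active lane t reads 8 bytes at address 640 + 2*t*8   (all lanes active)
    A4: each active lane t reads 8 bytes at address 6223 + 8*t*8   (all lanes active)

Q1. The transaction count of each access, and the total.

A1: 1 transaction
A2: 1 transaction
A3: 1 transaction
A4: 3 transactions

Answer: 1,1,1,3; total 6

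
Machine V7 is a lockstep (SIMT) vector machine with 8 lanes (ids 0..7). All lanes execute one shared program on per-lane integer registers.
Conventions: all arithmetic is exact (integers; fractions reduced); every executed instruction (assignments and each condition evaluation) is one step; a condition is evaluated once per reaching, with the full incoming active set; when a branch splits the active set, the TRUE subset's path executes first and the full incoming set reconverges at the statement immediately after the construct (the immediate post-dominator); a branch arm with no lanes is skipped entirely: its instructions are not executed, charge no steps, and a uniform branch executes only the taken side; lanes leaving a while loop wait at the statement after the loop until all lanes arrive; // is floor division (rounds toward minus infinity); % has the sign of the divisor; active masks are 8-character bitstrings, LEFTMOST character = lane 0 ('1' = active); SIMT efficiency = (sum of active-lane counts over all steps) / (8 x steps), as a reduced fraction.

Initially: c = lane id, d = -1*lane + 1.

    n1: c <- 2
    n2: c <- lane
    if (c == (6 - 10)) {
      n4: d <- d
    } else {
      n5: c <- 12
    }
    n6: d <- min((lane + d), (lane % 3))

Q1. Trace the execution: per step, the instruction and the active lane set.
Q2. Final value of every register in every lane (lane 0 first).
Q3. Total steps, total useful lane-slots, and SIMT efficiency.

step 0: c <- 2                       11111111
step 1: c <- lane                    11111111
step 2: eval (c == (6 - 10))         11111111
step 3: c <- 12                      11111111
step 4: d <- min((lane + d), (lane % 3)) 11111111

Answer: 5 steps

c: 12,12,12,12,12,12,12,12
d: 0,1,1,0,1,1,0,1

steps = 5; useful = 40; efficiency = 40/40 = 1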